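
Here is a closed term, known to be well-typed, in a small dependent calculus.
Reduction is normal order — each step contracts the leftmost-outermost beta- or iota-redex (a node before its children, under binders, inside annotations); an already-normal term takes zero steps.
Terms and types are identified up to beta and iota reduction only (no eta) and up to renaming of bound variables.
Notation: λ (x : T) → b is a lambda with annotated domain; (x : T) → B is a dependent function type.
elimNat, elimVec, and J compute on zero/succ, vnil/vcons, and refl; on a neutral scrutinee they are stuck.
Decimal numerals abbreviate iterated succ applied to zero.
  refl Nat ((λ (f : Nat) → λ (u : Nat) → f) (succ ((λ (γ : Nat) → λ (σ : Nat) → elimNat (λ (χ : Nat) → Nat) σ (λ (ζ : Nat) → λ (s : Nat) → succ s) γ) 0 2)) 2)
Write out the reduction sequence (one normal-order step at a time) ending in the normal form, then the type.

normal-order reduction:
  refl Nat ((λ (f : Nat) → λ (u : Nat) → f) (succ ((λ (γ : Nat) → λ (σ : Nat) → elimNat (λ (χ : Nat) → Nat) σ (λ (ζ : Nat) → λ (s : Nat) → succ s) γ) 0 2)) 2)
  ~> refl Nat ((λ (f : Nat) → succ ((λ (u : Nat) → λ (γ : Nat) → elimNat (λ (σ : Nat) → Nat) γ (λ (χ : Nat) → λ (ζ : Nat) → succ ζ) u) 0 2)) 2)
  ~> refl Nat (succ ((λ (f : Nat) → λ (u : Nat) → elimNat (λ (γ : Nat) → Nat) u (λ (σ : Nat) → λ (χ : Nat) → succ χ) f) 0 2))
  ~> refl Nat (succ ((λ (f : Nat) → elimNat (λ (u : Nat) → Nat) f (λ (γ : Nat) → λ (σ : Nat) → succ σ) 0) 2))
  ~> refl Nat (succ (elimNat (λ (f : Nat) → Nat) 2 (λ (u : Nat) → λ (γ : Nat) → succ γ) 0))
  ~> refl Nat 3
type:
  Eq Nat 3 3


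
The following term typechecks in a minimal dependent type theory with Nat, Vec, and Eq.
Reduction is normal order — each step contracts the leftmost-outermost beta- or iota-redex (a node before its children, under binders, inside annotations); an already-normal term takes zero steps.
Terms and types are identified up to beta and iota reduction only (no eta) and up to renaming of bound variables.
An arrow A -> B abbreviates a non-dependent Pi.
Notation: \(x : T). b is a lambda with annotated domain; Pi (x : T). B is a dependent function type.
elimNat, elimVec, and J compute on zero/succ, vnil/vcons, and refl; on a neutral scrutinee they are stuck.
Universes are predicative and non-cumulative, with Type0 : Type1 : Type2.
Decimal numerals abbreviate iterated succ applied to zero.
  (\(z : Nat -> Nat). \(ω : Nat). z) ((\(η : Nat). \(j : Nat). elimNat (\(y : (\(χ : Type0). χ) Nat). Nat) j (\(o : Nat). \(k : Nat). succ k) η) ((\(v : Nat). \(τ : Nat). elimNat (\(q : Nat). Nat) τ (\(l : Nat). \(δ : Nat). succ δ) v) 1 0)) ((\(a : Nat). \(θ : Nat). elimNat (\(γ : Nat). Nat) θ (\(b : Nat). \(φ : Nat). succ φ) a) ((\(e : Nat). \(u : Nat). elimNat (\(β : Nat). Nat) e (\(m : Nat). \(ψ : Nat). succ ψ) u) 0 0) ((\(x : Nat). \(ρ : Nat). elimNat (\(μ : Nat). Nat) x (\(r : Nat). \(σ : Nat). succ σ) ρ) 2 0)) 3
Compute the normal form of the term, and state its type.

normal form:
  4
type:
  Nat


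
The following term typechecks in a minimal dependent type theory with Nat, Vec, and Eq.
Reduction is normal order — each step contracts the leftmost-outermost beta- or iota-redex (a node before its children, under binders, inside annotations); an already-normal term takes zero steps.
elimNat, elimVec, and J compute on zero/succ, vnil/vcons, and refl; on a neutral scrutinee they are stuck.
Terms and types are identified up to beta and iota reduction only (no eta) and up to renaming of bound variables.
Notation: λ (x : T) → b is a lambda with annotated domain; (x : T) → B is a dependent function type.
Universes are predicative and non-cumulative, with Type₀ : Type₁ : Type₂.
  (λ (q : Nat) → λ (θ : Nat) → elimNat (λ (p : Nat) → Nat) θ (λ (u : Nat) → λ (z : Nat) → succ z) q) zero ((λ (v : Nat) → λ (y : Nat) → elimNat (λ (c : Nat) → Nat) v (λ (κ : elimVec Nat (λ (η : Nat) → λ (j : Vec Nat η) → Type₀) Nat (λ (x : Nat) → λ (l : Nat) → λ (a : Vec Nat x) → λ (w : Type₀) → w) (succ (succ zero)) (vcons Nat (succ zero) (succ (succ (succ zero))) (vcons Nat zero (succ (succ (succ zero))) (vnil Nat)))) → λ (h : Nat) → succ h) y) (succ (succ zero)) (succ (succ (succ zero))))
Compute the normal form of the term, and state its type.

reduced normal form:
  succ (succ (succ (succ (succ zero))))
type:
  Nat
observation: normalization takes exactly 15 steps under the normal-order strategy.


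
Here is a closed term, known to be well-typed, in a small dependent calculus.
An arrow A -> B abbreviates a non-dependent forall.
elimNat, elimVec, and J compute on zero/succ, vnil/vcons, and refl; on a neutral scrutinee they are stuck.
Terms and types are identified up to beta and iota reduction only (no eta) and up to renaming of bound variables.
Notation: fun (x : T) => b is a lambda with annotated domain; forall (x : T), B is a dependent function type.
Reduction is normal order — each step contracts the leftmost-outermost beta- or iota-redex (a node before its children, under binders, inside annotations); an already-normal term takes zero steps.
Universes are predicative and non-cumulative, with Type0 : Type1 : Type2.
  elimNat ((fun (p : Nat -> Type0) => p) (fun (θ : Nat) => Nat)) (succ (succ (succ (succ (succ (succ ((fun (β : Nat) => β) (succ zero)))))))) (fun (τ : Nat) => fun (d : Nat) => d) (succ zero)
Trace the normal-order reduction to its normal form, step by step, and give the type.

reduction (normal order):
  elimNat ((fun (p : Nat -> Type0) => p) (fun (θ : Nat) => Nat)) (succ (succ (succ (succ (succ (succ ((fun (β : Nat) => β) (succ zero)))))))) (fun (τ : Nat) => fun (d : Nat) => d) (succ zero)
  ~> (fun (p : Nat) => fun (θ : Nat) => θ) zero (elimNat ((fun (β : Nat -> Type0) => β) (fun (τ : Nat) => Nat)) (succ (succ (succ (succ (succ (succ ((fun (d : Nat) => d) (succ zero)))))))) (fun (r : Nat) => fun (t : Nat) => t) zero)
  ~> (fun (p : Nat) => p) (elimNat ((fun (θ : Nat -> Type0) => θ) (fun (β : Nat) => Nat)) (succ (succ (succ (succ (succ (succ ((fun (τ : Nat) => τ) (succ zero)))))))) (fun (d : Nat) => fun (r : Nat) => r) zero)
  ~> elimNat ((fun (p : Nat -> Type0) => p) (fun (θ : Nat) => Nat)) (succ (succ (succ (succ (succ (succ ((fun (β : Nat) => β) (succ zero)))))))) (fun (τ : Nat) => fun (d : Nat) => d) zero
  ~> succ (succ (succ (succ (succ (succ ((fun (p : Nat) => p) (succ zero)))))))
  ~> succ (succ (succ (succ (succ (succ (succ zero))))))
type:
  Nat


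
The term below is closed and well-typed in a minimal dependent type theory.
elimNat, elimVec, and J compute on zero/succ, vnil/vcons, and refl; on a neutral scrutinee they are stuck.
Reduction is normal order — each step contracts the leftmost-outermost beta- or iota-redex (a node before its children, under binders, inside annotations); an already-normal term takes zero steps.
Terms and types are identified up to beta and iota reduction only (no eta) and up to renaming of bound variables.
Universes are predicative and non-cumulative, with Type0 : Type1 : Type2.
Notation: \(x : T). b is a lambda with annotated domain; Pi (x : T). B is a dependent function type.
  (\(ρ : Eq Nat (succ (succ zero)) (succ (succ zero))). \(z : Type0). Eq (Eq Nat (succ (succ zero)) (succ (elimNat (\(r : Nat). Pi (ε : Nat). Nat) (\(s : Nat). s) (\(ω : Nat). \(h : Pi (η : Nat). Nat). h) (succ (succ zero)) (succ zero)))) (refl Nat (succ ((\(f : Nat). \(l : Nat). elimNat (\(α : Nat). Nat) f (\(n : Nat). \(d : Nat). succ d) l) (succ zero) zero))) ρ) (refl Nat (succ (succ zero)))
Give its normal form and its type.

reduced normal form:
  \(ρ : Type0). Eq (Eq Nat (succ (succ zero)) (succ (succ zero))) (refl Nat (succ (succ zero))) (refl Nat (succ (succ zero)))
the term's type:
  Pi (ρ : Type0). Type0


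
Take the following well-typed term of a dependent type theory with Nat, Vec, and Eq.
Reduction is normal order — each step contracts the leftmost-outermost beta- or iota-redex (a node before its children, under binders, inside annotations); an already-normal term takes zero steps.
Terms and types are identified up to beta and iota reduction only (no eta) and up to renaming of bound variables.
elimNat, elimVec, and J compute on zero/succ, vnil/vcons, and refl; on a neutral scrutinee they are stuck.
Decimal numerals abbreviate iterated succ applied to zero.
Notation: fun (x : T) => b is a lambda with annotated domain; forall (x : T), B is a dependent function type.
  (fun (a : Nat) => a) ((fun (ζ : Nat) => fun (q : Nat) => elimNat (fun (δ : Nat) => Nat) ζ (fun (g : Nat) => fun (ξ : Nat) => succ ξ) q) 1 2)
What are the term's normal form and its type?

resulting normal form:
  3
type:
  Nat
observation: the first redex contracted is a beta-redex; the normal form is reached in 10 normal-order steps.


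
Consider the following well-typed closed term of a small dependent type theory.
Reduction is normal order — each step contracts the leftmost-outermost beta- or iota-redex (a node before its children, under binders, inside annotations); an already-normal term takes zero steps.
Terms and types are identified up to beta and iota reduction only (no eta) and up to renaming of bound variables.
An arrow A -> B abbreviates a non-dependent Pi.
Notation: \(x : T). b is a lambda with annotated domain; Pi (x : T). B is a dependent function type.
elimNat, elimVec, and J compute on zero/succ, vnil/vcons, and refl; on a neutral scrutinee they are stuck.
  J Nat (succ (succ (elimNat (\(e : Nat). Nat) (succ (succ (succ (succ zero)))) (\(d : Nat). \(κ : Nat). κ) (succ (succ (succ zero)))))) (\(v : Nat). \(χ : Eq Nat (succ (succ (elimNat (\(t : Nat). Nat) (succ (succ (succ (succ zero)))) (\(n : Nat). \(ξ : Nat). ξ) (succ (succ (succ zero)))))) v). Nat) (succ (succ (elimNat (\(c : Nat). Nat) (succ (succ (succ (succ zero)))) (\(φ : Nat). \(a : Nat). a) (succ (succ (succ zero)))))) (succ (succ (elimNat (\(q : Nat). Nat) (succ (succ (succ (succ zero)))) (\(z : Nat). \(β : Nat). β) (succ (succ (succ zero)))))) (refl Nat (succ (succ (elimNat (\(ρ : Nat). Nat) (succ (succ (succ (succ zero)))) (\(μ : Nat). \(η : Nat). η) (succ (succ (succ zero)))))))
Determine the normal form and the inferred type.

normal form:
  succ (succ (succ (succ (succ (succ zero)))))
the term's type:
  Nat
observation: the first redex contracted is a J iota-redex; the normal form is reached in 11 normal-order steps.


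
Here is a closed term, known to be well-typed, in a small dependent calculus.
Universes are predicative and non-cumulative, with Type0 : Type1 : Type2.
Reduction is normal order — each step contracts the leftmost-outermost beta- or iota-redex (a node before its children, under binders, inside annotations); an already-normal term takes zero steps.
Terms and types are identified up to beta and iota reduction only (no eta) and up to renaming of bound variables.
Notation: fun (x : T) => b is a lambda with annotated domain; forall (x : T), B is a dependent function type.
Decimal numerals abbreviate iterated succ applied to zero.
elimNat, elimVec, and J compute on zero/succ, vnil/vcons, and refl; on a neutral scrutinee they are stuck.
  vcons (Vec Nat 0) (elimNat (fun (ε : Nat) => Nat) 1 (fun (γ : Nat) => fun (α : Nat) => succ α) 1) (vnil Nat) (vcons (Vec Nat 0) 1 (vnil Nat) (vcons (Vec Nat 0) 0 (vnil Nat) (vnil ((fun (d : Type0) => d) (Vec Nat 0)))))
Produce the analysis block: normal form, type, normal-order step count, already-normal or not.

resulting normal form:
  vcons (Vec Nat 0) 2 (vnil Nat) (vcons (Vec Nat 0) 1 (vnil Nat) (vcons (Vec Nat 0) 0 (vnil Nat) (vnil (Vec Nat 0))))
the term's type:
  Vec (Vec Nat 0) 3
normal-order step count: 5
term was already normal: no
first contracted redex: an elimNat iota-redex


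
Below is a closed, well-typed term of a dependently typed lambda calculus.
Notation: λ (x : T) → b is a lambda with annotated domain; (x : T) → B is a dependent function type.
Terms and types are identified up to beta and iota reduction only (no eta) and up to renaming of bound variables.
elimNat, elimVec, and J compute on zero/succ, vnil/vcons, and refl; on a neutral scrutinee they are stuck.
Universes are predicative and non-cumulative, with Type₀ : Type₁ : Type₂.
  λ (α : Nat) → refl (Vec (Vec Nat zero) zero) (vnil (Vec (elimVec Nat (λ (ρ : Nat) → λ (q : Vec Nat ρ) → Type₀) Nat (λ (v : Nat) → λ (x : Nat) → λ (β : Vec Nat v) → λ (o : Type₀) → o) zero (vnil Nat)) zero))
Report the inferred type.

type:
  (α : Nat) → Eq (Vec (Vec Nat zero) zero) (vnil (Vec Nat zero)) (vnil (Vec Nat zero))


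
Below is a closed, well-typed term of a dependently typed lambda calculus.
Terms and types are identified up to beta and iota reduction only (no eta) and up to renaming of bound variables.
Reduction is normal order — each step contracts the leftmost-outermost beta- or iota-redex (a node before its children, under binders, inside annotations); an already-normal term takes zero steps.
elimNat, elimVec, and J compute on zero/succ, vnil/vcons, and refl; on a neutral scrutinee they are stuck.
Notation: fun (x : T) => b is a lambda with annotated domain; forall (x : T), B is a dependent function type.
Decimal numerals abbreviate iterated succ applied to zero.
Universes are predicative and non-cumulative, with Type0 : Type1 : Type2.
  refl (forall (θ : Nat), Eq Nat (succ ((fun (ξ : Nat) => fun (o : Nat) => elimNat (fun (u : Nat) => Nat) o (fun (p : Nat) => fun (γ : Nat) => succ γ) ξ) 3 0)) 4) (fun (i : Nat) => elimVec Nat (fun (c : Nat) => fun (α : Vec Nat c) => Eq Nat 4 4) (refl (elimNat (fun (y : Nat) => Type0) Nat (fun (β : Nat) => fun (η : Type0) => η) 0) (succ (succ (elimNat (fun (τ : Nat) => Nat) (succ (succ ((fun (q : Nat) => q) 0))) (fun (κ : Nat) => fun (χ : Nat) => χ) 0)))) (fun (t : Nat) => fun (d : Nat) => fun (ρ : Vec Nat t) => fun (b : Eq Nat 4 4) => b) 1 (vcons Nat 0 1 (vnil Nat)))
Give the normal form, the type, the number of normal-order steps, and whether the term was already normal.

normal form:
  refl (forall (θ : Nat), Eq Nat 4 4) (fun (ξ : Nat) => refl Nat 4)
the term's type:
  Eq (forall (θ : Nat), Eq Nat 4 4) (fun (ξ : Nat) => refl Nat 4) (fun (o : Nat) => refl Nat 4)
normal-order step count: 21
term was already normal: no
first redex: a beta-redex


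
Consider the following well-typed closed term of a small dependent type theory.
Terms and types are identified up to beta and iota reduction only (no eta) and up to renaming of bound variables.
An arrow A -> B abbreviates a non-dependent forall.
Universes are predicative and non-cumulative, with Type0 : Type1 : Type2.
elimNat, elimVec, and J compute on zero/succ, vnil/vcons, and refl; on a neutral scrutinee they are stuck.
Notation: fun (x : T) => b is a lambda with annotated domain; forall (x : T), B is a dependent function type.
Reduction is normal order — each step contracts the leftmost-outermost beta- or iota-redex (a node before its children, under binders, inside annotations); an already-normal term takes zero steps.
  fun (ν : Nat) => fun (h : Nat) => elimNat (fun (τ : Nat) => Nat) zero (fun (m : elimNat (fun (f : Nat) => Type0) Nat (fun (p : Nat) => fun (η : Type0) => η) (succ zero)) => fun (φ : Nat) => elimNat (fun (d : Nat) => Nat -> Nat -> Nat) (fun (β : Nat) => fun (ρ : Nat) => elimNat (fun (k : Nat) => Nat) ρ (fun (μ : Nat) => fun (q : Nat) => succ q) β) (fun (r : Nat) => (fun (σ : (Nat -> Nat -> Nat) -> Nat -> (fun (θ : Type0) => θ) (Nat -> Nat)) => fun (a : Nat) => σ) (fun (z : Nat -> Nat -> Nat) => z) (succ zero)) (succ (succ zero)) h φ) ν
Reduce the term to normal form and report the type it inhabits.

reduced normal form:
  fun (ν : Nat) => fun (h : Nat) => elimNat (fun (τ : Nat) => Nat) zero (fun (m : Nat) => fun (f : Nat) => elimNat (fun (p : Nat) => Nat) f (fun (η : Nat) => fun (φ : Nat) => succ φ) h) ν
inferred type:
  Nat -> Nat -> Nat
observation: normalization takes exactly 17 steps under the normal-order strategy.


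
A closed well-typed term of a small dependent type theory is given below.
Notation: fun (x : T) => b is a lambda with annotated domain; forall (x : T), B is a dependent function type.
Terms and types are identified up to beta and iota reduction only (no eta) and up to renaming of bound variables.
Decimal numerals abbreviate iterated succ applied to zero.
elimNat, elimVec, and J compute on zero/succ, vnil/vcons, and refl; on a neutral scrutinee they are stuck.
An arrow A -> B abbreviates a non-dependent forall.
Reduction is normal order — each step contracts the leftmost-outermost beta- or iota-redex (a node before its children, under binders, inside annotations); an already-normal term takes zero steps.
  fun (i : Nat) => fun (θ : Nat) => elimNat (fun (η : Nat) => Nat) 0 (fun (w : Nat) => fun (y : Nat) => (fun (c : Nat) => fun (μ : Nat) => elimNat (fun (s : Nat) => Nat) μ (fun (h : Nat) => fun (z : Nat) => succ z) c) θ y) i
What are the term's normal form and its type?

resulting normal form:
  fun (i : Nat) => fun (θ : Nat) => elimNat (fun (η : Nat) => Nat) 0 (fun (w : Nat) => fun (y : Nat) => elimNat (fun (c : Nat) => Nat) y (fun (μ : Nat) => fun (s : Nat) => succ s) θ) i
inferred type:
  Nat -> Nat -> Nat


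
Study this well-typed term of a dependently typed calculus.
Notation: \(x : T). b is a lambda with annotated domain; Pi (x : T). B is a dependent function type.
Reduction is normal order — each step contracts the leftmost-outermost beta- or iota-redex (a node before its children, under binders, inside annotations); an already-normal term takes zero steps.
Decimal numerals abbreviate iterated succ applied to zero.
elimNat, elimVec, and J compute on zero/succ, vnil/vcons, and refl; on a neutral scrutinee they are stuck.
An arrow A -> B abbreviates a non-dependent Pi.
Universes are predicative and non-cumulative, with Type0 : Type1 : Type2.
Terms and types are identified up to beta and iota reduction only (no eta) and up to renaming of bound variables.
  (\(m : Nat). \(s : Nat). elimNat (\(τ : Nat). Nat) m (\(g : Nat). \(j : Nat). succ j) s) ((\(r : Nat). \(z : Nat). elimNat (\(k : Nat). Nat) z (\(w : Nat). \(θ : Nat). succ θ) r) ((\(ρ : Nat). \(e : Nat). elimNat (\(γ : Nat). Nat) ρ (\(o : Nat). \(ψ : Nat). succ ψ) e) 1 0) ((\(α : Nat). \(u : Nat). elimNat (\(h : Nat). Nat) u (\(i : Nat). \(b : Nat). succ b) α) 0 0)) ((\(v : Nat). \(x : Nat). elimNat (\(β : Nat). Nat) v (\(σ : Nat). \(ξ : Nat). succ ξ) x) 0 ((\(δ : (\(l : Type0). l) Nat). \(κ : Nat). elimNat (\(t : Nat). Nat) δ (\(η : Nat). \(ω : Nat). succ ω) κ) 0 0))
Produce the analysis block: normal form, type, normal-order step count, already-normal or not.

reduced normal form:
  1
type:
  Nat
reduction steps (normal order): 21
started in normal form: no
first redex: a beta-redex


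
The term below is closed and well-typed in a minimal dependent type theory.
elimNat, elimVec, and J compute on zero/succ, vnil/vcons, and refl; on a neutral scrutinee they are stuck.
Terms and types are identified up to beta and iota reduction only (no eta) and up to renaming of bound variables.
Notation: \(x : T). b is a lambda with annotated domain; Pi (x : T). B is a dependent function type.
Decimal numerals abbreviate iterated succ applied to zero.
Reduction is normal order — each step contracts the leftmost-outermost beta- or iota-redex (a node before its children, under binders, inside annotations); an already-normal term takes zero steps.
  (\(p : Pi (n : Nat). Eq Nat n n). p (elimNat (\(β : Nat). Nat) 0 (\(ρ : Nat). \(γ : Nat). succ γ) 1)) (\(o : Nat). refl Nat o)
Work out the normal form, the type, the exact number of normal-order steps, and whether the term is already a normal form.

reduced normal form:
  refl Nat 1
inferred type:
  Eq Nat 1 1
normal-order step count: 6
term was already normal: no
first contracted redex: a beta-redex


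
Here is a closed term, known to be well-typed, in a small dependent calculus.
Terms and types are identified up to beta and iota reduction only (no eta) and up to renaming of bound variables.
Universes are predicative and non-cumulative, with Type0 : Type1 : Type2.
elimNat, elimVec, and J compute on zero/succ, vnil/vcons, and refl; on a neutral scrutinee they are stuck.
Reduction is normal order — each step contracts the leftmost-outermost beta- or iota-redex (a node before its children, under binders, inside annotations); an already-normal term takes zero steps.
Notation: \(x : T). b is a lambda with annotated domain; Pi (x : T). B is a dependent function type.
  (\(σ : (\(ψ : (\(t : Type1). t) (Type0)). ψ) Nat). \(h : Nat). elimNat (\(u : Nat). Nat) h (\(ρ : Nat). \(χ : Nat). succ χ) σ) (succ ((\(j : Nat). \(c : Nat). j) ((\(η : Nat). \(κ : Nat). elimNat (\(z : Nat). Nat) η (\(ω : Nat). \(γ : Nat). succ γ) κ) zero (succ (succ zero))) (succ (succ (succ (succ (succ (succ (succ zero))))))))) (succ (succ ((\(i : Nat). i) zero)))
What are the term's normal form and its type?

normal form:
  succ (succ (succ (succ (succ zero))))
type:
  Nat
observation: the first redex contracted is a beta-redex; the normal form is reached in 24 normal-order steps.


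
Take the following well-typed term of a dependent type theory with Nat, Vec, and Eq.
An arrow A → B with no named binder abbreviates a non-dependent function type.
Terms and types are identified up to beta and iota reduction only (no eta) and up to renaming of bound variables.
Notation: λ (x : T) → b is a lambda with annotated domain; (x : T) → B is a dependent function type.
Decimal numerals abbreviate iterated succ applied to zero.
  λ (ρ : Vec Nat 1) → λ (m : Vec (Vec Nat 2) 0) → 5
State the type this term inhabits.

the term's type:
  Vec Nat 1 → Vec (Vec Nat 2) 0 → Nat


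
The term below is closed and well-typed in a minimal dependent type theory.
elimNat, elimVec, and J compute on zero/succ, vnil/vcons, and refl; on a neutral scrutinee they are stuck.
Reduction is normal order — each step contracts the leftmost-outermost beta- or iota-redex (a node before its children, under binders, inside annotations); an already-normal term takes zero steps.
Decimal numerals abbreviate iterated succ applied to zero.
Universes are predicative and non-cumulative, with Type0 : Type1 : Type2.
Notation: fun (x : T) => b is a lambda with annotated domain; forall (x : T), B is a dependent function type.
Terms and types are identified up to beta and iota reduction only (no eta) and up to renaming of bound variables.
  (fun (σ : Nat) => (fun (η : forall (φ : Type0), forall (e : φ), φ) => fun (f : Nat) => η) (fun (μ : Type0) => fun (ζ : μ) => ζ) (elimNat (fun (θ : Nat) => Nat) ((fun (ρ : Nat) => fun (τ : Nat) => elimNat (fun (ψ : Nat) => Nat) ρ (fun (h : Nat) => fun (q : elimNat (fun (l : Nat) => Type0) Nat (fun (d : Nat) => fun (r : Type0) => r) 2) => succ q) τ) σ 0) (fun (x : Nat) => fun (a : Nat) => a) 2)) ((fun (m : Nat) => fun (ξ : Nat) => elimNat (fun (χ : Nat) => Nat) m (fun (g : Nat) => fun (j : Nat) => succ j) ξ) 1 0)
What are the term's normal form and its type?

resulting normal form:
  fun (σ : Type0) => fun (η : σ) => η
type:
  forall (σ : Type0), forall (η : σ), σ
observation: the term reaches its normal form after 3 normal-order steps.


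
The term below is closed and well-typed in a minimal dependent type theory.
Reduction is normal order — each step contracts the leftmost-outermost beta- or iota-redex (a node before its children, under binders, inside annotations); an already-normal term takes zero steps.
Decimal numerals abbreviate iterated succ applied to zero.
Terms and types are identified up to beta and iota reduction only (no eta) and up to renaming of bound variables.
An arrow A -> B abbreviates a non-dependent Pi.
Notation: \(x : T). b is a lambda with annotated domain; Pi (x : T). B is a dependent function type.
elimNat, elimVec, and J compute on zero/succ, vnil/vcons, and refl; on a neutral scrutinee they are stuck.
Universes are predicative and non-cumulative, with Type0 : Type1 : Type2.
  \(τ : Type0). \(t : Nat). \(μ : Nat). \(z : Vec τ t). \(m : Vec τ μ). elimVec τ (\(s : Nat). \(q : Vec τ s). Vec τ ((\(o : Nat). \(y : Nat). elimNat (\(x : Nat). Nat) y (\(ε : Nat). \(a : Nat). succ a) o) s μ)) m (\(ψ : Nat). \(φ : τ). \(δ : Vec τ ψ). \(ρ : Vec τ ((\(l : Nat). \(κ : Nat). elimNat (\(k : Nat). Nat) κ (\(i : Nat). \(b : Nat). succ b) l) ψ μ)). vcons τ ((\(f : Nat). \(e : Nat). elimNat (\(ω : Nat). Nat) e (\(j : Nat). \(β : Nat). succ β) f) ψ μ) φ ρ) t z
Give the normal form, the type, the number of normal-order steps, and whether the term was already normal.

reduced normal form:
  \(τ : Type0). \(t : Nat). \(μ : Nat). \(z : Vec τ t). \(m : Vec τ μ). elimVec τ (\(s : Nat). \(q : Vec τ s). Vec τ (elimNat (\(o : Nat). Nat) μ (\(y : Nat). \(x : Nat). succ x) s)) m (\(ε : Nat). \(a : τ). \(ψ : Vec τ ε). \(φ : Vec τ (elimNat (\(δ : Nat). Nat) μ (\(ρ : Nat). \(l : Nat). succ l) ε)). vcons τ (elimNat (\(κ : Nat). Nat) μ (\(k : Nat). \(i : Nat). succ i) ε) a φ) t z
the term's type:
  Pi (τ : Type0). Pi (t : Nat). Pi (μ : Nat). Vec τ t -> Vec τ μ -> Vec τ (elimNat (\(z : Nat). Nat) μ (\(m : Nat). \(s : Nat). succ s) t)
reduction steps (normal order): 6
started in normal form: no
first redex: a beta-redex


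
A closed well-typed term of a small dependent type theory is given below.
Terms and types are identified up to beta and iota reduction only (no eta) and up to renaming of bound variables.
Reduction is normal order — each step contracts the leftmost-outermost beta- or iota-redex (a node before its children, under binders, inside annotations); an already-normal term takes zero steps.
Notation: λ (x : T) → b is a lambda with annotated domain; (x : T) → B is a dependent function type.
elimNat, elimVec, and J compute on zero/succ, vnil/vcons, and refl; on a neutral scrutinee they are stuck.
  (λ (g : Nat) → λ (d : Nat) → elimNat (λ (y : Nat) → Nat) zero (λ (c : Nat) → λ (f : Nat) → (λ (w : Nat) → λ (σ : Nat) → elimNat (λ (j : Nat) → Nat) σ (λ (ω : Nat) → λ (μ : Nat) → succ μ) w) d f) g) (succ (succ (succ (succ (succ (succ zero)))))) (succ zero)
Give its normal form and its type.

resulting normal form:
  succ (succ (succ (succ (succ (succ zero)))))
inferred type:
  Nat


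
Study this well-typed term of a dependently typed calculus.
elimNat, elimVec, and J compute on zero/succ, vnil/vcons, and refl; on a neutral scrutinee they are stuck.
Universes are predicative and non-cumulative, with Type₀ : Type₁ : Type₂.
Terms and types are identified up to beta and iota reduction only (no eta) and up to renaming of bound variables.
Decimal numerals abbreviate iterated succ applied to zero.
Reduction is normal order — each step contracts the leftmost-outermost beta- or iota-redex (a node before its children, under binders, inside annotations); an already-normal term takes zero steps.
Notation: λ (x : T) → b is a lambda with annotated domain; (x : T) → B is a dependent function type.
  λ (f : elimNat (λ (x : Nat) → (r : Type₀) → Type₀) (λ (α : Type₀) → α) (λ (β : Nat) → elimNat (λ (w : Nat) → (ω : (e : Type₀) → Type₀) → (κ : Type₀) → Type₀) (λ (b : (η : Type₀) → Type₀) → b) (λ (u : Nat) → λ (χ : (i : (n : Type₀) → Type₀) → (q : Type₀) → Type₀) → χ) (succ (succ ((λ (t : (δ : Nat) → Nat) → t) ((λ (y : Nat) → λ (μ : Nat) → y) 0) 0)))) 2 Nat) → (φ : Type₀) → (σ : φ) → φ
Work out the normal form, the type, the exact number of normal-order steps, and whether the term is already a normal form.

reduced normal form:
  λ (f : Nat) → (x : Type₀) → (r : x) → x
the term's type:
  (f : Nat) → Type₁
reduction steps (normal order): 28
already normal: no
first contracted redex: an elimNat iota-redex


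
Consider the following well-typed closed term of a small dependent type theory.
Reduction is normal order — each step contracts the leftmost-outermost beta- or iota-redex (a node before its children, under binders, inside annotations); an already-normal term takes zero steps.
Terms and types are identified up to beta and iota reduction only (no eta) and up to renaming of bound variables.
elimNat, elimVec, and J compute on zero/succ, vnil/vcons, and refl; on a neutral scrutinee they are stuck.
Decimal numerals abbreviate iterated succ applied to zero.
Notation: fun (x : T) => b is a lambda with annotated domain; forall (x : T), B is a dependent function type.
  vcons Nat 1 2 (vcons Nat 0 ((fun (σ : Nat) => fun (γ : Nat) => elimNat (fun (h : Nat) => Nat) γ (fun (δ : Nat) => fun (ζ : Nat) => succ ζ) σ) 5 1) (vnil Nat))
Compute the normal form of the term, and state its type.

reduced normal form:
  vcons Nat 1 2 (vcons Nat 0 6 (vnil Nat))
type:
  Vec Nat 2


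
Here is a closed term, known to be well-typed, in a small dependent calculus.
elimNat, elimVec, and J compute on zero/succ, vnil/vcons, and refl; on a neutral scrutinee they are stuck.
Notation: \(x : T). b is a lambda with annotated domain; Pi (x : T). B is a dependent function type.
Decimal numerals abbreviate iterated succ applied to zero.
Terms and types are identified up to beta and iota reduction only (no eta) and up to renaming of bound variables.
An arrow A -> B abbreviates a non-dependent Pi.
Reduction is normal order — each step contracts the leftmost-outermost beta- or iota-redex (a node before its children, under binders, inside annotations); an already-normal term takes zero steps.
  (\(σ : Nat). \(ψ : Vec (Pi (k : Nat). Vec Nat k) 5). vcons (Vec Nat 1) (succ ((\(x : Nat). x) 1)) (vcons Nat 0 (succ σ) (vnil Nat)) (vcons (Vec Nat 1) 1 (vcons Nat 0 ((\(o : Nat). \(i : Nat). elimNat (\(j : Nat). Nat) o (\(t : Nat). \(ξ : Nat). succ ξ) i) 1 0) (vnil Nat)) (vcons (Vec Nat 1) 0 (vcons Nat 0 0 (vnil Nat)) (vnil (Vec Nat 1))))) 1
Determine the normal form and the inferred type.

reduced normal form:
  \(σ : Vec (Pi (ψ : Nat). Vec Nat ψ) 5). vcons (Vec Nat 1) 2 (vcons Nat 0 2 (vnil Nat)) (vcons (Vec Nat 1) 1 (vcons Nat 0 1 (vnil Nat)) (vcons (Vec Nat 1) 0 (vcons Nat 0 0 (vnil Nat)) (vnil (Vec Nat 1))))
type:
  Vec (Pi (σ : Nat). Vec Nat σ) 5 -> Vec (Vec Nat 1) 3
observation: contracting a beta-redex first, the term normalizes in 5 steps.


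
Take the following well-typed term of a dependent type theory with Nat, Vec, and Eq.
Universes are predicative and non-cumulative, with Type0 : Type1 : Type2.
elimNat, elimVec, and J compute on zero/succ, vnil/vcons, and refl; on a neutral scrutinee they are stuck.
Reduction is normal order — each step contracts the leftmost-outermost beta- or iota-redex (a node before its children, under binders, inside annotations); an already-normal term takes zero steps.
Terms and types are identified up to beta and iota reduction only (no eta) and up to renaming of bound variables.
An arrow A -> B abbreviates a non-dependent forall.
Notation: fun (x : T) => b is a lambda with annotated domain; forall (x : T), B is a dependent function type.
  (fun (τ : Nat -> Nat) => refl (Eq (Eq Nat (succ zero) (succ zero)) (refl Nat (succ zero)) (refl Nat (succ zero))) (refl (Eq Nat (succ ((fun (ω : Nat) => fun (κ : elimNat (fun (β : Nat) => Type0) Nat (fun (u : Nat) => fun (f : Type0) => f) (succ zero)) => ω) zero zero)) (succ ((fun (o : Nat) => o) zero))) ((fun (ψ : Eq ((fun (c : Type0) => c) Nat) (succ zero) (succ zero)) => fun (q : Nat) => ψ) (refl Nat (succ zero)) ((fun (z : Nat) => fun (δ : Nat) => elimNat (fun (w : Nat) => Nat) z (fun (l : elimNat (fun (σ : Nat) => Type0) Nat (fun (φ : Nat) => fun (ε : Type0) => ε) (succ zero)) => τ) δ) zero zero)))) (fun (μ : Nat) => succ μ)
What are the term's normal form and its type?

reduced normal form:
  refl (Eq (Eq Nat (succ zero) (succ zero)) (refl Nat (succ zero)) (refl Nat (succ zero))) (refl (Eq Nat (succ zero) (succ zero)) (refl Nat (succ zero)))
type:
  Eq (Eq (Eq Nat (succ zero) (succ zero)) (refl Nat (succ zero)) (refl Nat (succ zero))) (refl (Eq Nat (succ zero) (succ zero)) (refl Nat (succ zero))) (refl (Eq Nat (succ zero) (succ zero)) (refl Nat (succ zero)))
observation: 6 normal-order steps normalize the term, beginning with a beta-redex.


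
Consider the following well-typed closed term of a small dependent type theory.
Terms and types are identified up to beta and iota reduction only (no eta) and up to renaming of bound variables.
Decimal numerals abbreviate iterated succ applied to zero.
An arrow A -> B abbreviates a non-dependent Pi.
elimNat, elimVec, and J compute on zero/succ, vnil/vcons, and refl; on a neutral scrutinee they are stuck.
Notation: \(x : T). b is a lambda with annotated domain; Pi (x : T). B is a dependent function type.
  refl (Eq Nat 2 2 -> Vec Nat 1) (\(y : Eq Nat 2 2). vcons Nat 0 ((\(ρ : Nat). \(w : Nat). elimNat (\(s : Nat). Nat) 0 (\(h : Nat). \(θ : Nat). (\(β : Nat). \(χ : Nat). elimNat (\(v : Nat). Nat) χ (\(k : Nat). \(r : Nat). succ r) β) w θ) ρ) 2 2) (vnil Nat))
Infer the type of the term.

the term's type:
  Eq (Eq Nat 2 2 -> Vec Nat 1) (\(y : Eq Nat 2 2). vcons Nat 0 4 (vnil Nat)) (\(ρ : Eq Nat 2 2). vcons Nat 0 4 (vnil Nat))


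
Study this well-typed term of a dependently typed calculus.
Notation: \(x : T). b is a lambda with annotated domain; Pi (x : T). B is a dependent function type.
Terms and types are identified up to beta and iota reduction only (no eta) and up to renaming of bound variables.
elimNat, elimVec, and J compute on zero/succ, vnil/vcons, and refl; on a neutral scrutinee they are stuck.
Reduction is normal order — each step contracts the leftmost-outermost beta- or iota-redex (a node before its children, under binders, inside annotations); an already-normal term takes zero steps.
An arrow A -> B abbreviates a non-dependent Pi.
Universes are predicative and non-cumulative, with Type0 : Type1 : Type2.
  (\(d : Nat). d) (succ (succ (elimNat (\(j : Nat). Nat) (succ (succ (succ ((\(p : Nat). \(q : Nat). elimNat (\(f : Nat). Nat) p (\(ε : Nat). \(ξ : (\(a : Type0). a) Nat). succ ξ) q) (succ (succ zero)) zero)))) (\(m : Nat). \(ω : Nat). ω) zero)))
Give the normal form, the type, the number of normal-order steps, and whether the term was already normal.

resulting normal form:
  succ (succ (succ (succ (succ (succ (succ zero))))))
the term's type:
  Nat
reduction steps (normal order): 5
already normal: no
first redex: a beta-redex


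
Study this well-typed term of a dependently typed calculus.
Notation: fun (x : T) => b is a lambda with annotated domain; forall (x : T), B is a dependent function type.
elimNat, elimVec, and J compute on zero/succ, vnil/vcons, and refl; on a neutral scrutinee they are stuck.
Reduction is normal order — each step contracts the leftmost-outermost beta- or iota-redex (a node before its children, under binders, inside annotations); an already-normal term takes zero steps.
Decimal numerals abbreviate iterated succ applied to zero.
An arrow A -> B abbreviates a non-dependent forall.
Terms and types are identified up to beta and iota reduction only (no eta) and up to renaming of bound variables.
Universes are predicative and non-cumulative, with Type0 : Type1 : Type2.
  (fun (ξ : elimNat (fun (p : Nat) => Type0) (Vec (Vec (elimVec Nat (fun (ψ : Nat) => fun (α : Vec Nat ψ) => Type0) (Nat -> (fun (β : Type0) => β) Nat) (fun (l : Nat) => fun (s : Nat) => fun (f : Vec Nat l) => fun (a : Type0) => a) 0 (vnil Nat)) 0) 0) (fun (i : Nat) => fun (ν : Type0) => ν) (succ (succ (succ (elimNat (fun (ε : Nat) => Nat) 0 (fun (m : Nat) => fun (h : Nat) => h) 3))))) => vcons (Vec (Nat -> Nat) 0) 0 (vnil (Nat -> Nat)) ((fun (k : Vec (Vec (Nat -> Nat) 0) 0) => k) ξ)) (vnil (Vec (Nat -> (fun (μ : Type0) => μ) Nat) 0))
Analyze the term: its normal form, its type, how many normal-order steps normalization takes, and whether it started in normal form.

normal form:
  vcons (Vec (Nat -> Nat) 0) 0 (vnil (Nat -> Nat)) (vnil (Vec (Nat -> Nat) 0))
inferred type:
  Vec (Vec (Nat -> Nat) 0) 1
steps to reach normal form (normal order): 3
started in normal form: no
first redex: a beta-redex


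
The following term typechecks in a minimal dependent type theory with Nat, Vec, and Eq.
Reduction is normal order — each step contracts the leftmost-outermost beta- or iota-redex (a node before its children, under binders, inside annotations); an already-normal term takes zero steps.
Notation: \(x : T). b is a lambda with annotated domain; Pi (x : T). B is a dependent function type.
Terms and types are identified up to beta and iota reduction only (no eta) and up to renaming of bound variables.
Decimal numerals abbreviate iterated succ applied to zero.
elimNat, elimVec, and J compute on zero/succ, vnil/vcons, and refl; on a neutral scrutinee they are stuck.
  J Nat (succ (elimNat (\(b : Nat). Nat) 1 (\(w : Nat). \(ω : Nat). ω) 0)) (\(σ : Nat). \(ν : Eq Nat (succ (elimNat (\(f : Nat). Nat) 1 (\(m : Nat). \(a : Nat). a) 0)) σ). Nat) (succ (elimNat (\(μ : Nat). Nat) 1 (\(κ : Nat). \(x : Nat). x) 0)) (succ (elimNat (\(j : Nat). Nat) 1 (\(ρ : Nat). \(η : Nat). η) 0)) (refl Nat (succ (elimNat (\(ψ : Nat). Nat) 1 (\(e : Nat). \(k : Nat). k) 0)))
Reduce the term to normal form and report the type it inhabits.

resulting normal form:
  2
type:
  Nat


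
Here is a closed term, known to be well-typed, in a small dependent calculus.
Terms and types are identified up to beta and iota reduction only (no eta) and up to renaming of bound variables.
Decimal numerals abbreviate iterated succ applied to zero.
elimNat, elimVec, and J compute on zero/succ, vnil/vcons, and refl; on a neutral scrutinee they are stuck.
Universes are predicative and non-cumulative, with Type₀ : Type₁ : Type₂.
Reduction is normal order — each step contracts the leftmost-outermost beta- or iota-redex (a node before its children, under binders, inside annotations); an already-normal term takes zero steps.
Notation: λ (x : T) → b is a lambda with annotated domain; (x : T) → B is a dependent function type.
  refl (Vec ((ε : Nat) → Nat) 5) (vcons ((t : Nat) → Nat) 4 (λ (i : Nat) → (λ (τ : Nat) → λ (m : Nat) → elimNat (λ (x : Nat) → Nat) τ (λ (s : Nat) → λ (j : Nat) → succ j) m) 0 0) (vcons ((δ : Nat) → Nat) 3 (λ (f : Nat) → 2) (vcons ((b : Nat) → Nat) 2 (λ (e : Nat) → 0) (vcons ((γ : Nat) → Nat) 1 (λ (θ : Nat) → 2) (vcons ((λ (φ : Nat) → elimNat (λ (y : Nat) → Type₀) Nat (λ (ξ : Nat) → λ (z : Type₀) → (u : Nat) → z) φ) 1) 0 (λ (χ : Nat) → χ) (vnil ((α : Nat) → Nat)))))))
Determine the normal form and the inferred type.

resulting normal form:
  refl (Vec ((ε : Nat) → Nat) 5) (vcons ((t : Nat) → Nat) 4 (λ (i : Nat) → 0) (vcons ((τ : Nat) → Nat) 3 (λ (m : Nat) → 2) (vcons ((x : Nat) → Nat) 2 (λ (s : Nat) → 0) (vcons ((j : Nat) → Nat) 1 (λ (δ : Nat) → 2) (vcons ((f : Nat) → Nat) 0 (λ (b : Nat) → b) (vnil ((e : Nat) → Nat)))))))
the term's type:
  Eq (Vec ((ε : Nat) → Nat) 5) (vcons ((t : Nat) → Nat) 4 (λ (i : Nat) → 0) (vcons ((τ : Nat) → Nat) 3 (λ (m : Nat) → 2) (vcons ((x : Nat) → Nat) 2 (λ (s : Nat) → 0) (vcons ((j : Nat) → Nat) 1 (λ (δ : Nat) → 2) (vcons ((f : Nat) → Nat) 0 (λ (b : Nat) → b) (vnil ((e : Nat) → Nat))))))) (vcons ((γ : Nat) → Nat) 4 (λ (θ : Nat) → 0) (vcons ((φ : Nat) → Nat) 3 (λ (y : Nat) → 2) (vcons ((ξ : Nat) → Nat) 2 (λ (z : Nat) → 0) (vcons ((u : Nat) → Nat) 1 (λ (χ : Nat) → 2) (vcons ((α : Nat) → Nat) 0 (λ (c : Nat) → c) (vnil ((n : Nat) → Nat)))))))
observation: the term reaches its normal form after 8 normal-order steps.


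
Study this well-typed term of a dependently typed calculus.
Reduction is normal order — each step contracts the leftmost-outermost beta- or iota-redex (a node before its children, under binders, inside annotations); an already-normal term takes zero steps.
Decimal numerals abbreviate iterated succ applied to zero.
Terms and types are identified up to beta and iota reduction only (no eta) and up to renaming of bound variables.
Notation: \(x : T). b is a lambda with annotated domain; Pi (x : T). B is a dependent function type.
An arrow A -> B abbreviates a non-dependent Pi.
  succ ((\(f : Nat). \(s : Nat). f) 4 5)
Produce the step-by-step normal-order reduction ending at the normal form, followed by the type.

normal-order reduction:
  succ ((\(f : Nat). \(s : Nat). f) 4 5)
  ~> succ ((\(f : Nat). 4) 5)
  ~> 5
inferred type:
  Nat
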